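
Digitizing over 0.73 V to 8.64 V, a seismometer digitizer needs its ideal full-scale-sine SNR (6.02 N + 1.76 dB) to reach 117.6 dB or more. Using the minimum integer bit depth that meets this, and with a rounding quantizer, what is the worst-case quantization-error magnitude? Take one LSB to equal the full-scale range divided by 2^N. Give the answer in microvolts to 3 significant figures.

The full-scale span is 8.64 − (0.73) = 7.91 V.
Solving 6.02 N ≥ 117.6 − 1.76: N ≥ 19.243. Round up → N = 20.
LSB = 7.91 V / 2^20 = 7.5436 µV.
Half an LSB is 3.77 µV.

3.77 µV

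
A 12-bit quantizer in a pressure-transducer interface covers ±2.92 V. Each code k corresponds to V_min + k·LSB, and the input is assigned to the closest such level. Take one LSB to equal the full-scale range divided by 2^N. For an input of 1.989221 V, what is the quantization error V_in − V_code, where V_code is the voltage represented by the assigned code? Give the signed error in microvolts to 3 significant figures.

Full-scale range = 2.92 V − (-2.92 V) = 5.84 V. LSB = 5.84 V / 2^12 ≈ 1.426 mV.
(V_in − V_min)/LSB = (1.989221 − (-2.92)) × 4096/5.84 = 3443.1797 → nearest code k = 3443.
Reconstructed level: -2.92 + 3443 × 5.84/4096 V = 1.988964844 V.
e = 1.989221 − (1.988964844) = +256 µV.

+256 µV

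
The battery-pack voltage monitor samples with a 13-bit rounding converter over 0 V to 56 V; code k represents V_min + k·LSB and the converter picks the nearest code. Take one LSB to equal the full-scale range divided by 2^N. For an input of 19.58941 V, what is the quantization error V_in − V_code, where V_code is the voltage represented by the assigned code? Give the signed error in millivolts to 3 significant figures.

Range is 56 V. LSB = 56 V / 2^13 ≈ 6.836 mV.
(19.58941 − (0)) / LSB = 19.58941 × 8192/56 = 2865.6508. Nearest integer: k = 2866.
Reconstructed level: 0 + 2866 × 56/8192 V = 19.59179688 V.
Error = V_in − V_code = 19.58941 − (19.59179688) = −2.39 mV.

−2.39 mV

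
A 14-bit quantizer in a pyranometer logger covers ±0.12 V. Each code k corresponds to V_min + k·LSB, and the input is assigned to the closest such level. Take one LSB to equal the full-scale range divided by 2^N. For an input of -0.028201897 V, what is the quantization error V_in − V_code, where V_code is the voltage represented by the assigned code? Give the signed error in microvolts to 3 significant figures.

−3.65 µV

Full-scale range = 0.12 V − (-0.12 V) = 0.24 V. LSB = 0.24 V / 2^14 ≈ 14.65 µV.
(V_in − V_min)/LSB = (-0.028201897 − (-0.12)) × 16384/0.24 = 6266.7505 → nearest code k = 6267.
V_code = -0.12 + (6267/16384) × 0.24 = -0.028198242188 V.
Error = V_in − V_code = -0.028201897 − (-0.028198242188) = −3.65 µV.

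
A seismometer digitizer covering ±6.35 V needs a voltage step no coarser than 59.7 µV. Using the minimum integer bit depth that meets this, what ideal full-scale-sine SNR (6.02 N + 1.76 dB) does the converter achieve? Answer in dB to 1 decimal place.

The full-scale span is 6.35 − (-6.35) = 12.7 V.
Required number of levels: 12.7/59.7 µV = 212730; smallest N with 2^N ≥ that is 18.
6.02(18) + 1.76 = 110.12 dB.

110.1 dB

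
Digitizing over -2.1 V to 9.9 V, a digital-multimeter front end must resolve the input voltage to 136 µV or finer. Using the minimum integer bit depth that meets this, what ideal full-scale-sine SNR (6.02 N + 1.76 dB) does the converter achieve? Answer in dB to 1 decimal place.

Span: 9.9 V − (-2.1 V) = 12 V.
Levels needed ≥ 12/136 µV = 88240. 2^17 = 131072 suffices, so N_min = 17.
6.02(17) + 1.76 = 104.10 dB.

104.1 dB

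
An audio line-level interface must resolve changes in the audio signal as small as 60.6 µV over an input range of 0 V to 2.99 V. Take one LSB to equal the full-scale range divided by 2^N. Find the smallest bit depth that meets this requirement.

16 bits

V_FS = 2.99 V.
Need 2^N ≥ 2.99 V / 60.6 µV = 49340 → N_min = 16.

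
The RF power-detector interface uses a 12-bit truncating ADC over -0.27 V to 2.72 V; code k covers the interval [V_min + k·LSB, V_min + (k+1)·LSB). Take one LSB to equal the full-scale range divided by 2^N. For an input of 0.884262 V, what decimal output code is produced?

Span: 2.72 V − (-0.27 V) = 2.99 V. LSB = 2.99 V / 2^12 ≈ 0.7300 mV.
V_in − V_min = 0.884262 − (-0.27) = 1.154262 V.
Divide by LSB: 1.154262 × 4096/2.99 = 1581.2231.
Truncating gives code 1581.

1581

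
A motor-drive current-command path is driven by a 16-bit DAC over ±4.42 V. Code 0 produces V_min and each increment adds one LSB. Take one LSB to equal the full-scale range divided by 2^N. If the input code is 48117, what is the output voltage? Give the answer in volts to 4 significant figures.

2.070 V

The full-scale span is 4.42 − (-4.42) = 8.84 V. LSB = 8.84 V / 2^16.
Output = V_min + (48117/65536) × range = -4.42 + 0.734207 × 8.84 V
      = -4.42 + 6.49039 = 2.07039 V.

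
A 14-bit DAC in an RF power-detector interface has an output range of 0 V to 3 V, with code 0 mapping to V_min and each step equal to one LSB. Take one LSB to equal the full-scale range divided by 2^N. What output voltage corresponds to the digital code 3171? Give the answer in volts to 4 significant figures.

0.5806 V

Range is 3 V. LSB = 3 V / 2^14.
Output = V_min + (3171/16384) × range = 0 + 0.193542 × 3 V
      = 0 V + 0.580627 V = 0.580627 V.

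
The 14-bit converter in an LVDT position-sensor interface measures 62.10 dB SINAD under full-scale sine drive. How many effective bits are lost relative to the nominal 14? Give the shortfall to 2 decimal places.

Effective bits = (62.10 − 1.76)/6.02 = 10.0233.
14 − 10.0233 = 3.98 bits below nominal.

3.98 bits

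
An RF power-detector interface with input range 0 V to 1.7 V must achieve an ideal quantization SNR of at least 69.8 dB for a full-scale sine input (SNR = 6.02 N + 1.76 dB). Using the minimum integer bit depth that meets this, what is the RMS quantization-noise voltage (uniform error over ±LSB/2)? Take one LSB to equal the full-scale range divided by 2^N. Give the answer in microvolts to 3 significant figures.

V_FS = 1.7 V.
N ≥ (69.8 − 1.76)/6.02 = 11.302 → N_min = 12.
LSB = 1.7 V ÷ 2^12 = 1.7/4096 V = 415.04 µV.
RMS noise = LSB/√12 = 120 µV.

120 µV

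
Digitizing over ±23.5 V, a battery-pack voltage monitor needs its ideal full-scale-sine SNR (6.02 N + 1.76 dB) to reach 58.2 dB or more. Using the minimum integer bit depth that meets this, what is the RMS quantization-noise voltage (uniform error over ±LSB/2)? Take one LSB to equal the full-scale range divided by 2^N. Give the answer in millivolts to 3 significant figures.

Full-scale range = 23.5 V − (-23.5 V) = 47 V.
Required N = ⌈(58.2 − 1.76)/6.02⌉ = ⌈9.375⌉ = 10.
One LSB is 47 V / 1024 = 45.898 mV.
RMS noise = LSB/√12 = 13.2 mV.

13.2 mV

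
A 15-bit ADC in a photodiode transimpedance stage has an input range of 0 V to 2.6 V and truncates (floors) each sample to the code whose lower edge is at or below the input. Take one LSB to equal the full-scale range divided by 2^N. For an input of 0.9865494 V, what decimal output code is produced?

Span = 2.6 V. LSB = 2.6 V / 2^15 ≈ 79.35 µV.
code = ⌊(V_in − V_min)/LSB⌋ = ⌊(V_in − V_min) × 2^15 / range⌋
     = ⌊(0.9865494 − (0)) × 32768 / 2.6⌋ = ⌊0.9865494 × 32768/2.6⌋
     = ⌊12433.558⌋ = 12433.

12433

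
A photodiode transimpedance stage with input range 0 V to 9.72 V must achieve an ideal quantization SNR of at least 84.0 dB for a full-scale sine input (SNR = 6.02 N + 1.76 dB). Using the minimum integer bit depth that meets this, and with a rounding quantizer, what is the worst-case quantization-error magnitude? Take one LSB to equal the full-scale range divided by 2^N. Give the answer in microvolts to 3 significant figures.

Range is 9.72 V.
N ≥ (84.0 − 1.76)/6.02 = 13.661 → N_min = 14.
One LSB is 9.72 V / 16384 = 0.59326 mV.
Half an LSB is 297 µV.

297 µV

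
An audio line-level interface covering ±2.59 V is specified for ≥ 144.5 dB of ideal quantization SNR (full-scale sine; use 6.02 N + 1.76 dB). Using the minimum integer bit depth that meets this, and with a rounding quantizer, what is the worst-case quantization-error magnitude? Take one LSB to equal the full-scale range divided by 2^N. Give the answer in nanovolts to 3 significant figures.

Full-scale range = 2.59 V − (-2.59 V) = 5.18 V.
Solving 6.02 N ≥ 144.5 − 1.76: N ≥ 23.711. Round up → N = 24.
LSB = 5.18 V / 2^24 = 308.75 nV.
Max error for round-to-nearest is LSB/2 = 154 nV.

154 nV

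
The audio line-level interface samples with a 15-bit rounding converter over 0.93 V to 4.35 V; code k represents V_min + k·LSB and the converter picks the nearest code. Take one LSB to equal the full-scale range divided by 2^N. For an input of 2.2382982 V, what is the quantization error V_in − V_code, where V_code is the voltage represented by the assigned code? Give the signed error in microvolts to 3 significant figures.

+18.8 µV

Range = 4.35 − (0.93) = 3.42 V. LSB = 3.42 V / 2^15 ≈ 104.4 µV.
(2.2382982 − (0.93)) / LSB = 1.3082982 × 32768/3.42 = 12535.1799. Nearest integer: k = 12535.
V_code = 0.93 + (12535/32768) × 3.42 = 2.2382794189 V.
e = 2.2382982 − (2.2382794189) = +18.8 µV.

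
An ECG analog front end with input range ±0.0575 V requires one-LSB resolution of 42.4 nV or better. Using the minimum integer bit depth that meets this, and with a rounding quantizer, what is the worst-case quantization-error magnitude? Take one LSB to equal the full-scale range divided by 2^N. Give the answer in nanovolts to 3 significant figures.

13.7 nV

The full-scale span is 0.0575 − (-0.0575) = 0.115 V.
Need 2^N ≥ 0.115 V / 42.4 nV = 2.712e6 → N_min = 22.
One LSB is 0.115 V / 4194304 = 27.418 nV.
Half an LSB is 13.7 nV.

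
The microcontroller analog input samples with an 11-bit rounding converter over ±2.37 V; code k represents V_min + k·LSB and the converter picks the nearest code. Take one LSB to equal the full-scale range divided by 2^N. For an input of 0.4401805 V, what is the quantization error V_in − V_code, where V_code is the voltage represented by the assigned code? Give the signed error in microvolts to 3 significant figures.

The full-scale span is 2.37 − (-2.37) = 4.74 V. LSB = 4.74 V / 2^11 ≈ 2.314 mV.
(0.4401805 − (-2.37)) / LSB = 2.8101805 × 2048/4.74 = 1214.1877. Nearest integer: k = 1214.
V_code = V_min + k × range/2^11 = -2.37 + 1214 × 4.74/2048 = 0.4397460938 V.
Error = V_in − V_code = 0.4401805 − (0.4397460938) = +434 µV.

+434 µV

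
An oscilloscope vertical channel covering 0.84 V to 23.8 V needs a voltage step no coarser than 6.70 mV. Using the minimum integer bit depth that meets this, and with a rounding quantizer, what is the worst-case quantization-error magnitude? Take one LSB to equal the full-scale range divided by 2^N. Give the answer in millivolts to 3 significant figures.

The full-scale span is 23.8 − (0.84) = 22.96 V.
Required number of levels: 22.96/6.70 mV = 3426.9; smallest N with 2^N ≥ that is 12.
Step size = 22.96/4096 V = 5.6055 mV.
Max error for round-to-nearest is LSB/2 = 2.80 mV.

2.80 mV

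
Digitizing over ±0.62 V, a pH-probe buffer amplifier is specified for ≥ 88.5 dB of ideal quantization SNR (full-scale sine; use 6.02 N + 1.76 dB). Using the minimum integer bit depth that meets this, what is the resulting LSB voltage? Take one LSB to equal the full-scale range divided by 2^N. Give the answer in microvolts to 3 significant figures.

37.8 µV

Range = 0.62 − (-0.62) = 1.24 V.
6.02 N + 1.76 ≥ 88.5 gives N ≥ 14.409, so the minimum integer is 15.
LSB = 1.24 V ÷ 2^15 = 1.24/32768 V = 37.8 µV.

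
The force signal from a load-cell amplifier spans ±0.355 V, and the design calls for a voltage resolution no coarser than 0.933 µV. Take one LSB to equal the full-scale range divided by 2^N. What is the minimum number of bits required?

Full-scale range = 0.355 V − (-0.355 V) = 0.71 V.
Required number of levels: 0.71/0.933 µV = 760990; smallest N with 2^N ≥ that is 20.

20 bits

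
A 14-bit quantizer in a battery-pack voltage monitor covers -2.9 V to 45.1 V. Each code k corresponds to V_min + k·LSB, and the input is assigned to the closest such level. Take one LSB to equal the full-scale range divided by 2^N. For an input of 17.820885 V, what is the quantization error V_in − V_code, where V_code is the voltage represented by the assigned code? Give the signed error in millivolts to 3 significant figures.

−0.795 mV

Range = 45.1 − (-2.9) = 48 V. LSB = 48 V / 2^14 ≈ 2.930 mV.
(17.820885 − (-2.9)) / LSB = 20.720885 × 16384/48 = 7072.7287. Nearest integer: k = 7073.
V_code = V_min + k × range/2^14 = -2.9 + 7073 × 48/16384 = 17.821679688 V.
e = 17.820885 − (17.821679688) = −0.795 mV.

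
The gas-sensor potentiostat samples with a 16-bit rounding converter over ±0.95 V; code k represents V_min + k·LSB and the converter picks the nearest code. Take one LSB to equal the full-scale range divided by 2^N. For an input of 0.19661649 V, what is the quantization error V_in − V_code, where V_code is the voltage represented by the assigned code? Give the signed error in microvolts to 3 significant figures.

Range = 0.95 − (-0.95) = 1.9 V. LSB = 1.9 V / 2^16 ≈ 28.99 µV.
(V_in − V_min)/LSB = (0.19661649 − (-0.95)) × 65536/1.9 = 39549.8202 → nearest code k = 39550.
Reconstructed level: -0.95 + 39550 × 1.9/65536 V = 0.19662170410 V.
V_in − V_code = 0.19661649 − (0.19662170410) = −5.21 µV.

−5.21 µV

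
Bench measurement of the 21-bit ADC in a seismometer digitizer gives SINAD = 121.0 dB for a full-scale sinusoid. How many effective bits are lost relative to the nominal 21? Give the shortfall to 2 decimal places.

N_eff = (121.0 − 1.76)/6.02 = 19.8073 bits.
21 − 19.8073 = 1.19 bits below nominal.

1.19 bits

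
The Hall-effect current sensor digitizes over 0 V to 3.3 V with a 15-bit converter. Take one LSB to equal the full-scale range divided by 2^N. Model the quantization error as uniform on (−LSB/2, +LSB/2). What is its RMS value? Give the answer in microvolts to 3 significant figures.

29.1 µV

Full-scale range = 3.3 V.
Step size = 3.3/32768 V = 100.71 µV.
For a uniform distribution on [−LSB/2, +LSB/2], V_rms = LSB/√12 = 100.71 µV/3.4641 = 29.1 µV.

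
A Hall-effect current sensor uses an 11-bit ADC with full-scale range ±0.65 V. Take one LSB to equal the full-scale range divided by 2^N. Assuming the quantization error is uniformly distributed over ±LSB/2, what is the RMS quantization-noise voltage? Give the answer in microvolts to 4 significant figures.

Range = 0.65 − (-0.65) = 1.3 V.
LSB = 1.3 V / 2^11 = 0.634766 mV.
RMS of a uniform error over width LSB is LSB/√12 = 183.2 µV.

183.2 µV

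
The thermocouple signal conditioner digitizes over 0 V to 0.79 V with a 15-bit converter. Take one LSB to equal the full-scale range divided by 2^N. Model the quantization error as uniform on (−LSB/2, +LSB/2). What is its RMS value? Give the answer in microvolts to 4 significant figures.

Span = 0.79 V.
LSB = 0.79 V / 2^15 = 24.1089 µV.
RMS of a uniform error over width LSB is LSB/√12 = 6.960 µV.

6.960 µV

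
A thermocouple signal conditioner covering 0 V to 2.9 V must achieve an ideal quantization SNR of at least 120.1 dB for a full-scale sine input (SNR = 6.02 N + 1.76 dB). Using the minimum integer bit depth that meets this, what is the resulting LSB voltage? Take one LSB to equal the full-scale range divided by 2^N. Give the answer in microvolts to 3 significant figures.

Range is 2.9 V.
Solving 6.02 N ≥ 120.1 − 1.76: N ≥ 19.658. Round up → N = 20.
LSB = 2.9 V / 2^20 = 2.77 µV.

2.77 µV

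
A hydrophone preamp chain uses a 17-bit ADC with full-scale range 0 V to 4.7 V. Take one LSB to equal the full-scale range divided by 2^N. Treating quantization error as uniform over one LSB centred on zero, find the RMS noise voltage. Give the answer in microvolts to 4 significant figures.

V_FS = 4.7 V.
Step size = 4.7/131072 V = 35.8582 µV.
σ_q = LSB/√12 = 35.8582 µV/3.4641 = 10.35 µV.

10.35 µV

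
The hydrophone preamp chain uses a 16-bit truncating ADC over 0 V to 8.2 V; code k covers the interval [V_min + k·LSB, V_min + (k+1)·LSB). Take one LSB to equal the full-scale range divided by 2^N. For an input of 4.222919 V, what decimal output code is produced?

33750

Span = 8.2 V. LSB = 8.2 V / 2^16 ≈ 125.1 µV.
V_in − V_min = 4.222919 − (0) = 4.222919 V.
Divide by LSB: 4.222919 × 65536/8.2 = 33750.3926.
Truncating gives code 33750.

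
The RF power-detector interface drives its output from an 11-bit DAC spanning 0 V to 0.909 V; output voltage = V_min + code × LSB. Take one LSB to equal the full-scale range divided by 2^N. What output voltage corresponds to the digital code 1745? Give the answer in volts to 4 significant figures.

0.7745 V

V_FS = 0.909 V. LSB = 0.909 V / 2^11.
Output = V_min + (1745/2048) × range = 0 + 0.852051 × 0.909 V
      = 0 V + 0.774514 V = 0.774514 V.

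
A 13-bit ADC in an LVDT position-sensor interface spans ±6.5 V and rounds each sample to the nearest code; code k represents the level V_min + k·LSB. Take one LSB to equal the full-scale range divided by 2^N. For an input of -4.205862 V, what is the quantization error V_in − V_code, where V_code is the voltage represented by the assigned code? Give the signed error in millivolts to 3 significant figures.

The full-scale span is 6.5 − (-6.5) = 13 V. LSB = 13 V / 2^13 ≈ 1.587 mV.
(-4.205862 − (-6.5)) / LSB = 2.294138 × 8192/13 = 1445.6599. Nearest integer: k = 1446.
V_code = V_min + k × range/2^13 = -6.5 + 1446 × 13/8192 = -4.205322266 V.
Error = V_in − V_code = -4.205862 − (-4.205322266) = −0.540 mV.

−0.540 mV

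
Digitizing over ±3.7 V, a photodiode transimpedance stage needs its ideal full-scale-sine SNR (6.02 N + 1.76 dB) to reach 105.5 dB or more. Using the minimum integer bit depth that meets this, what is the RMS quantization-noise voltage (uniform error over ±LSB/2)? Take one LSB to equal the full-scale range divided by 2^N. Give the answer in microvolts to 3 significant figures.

8.15 µV

Full-scale range = 3.7 V − (-3.7 V) = 7.4 V.
N ≥ (105.5 − 1.76)/6.02 = 17.233 → N_min = 18.
LSB = 7.4 V ÷ 2^18 = 7.4/262144 V = 28.229 µV.
RMS noise = LSB/√12 = 8.15 µV.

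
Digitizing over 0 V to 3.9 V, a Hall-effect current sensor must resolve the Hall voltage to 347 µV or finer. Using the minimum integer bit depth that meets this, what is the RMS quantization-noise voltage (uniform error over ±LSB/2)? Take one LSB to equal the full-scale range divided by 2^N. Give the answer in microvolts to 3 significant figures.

68.7 µV

V_FS = 3.9 V.
Need 2^N ≥ 3.9 V / 347 µV = 11240 → N_min = 14.
LSB = 3.9 V ÷ 2^14 = 3.9/16384 V = 238.04 µV.
σ_q = LSB/√12 = 238.04 µV/3.4641 = 68.7 µV.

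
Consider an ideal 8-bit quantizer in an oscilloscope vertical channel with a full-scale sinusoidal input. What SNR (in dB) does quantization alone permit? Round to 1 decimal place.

49.9 dB

SNR = 6.02·8 + 1.76 = 49.92 dB.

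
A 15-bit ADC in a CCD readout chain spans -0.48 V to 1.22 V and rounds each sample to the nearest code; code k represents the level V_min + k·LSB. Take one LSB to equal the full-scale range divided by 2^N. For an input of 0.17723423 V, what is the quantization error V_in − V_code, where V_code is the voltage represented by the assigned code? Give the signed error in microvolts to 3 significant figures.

+19.9 µV

Span: 1.22 V − (-0.48 V) = 1.7 V. LSB = 1.7 V / 2^15 ≈ 51.88 µV.
(0.17723423 − (-0.48)) / LSB = 0.65723423 × 32768/1.7 = 12668.3831. Nearest integer: k = 12668.
Reconstructed level: -0.48 + 12668 × 1.7/32768 V = 0.17721435547 V.
V_in − V_code = 0.17723423 − (0.17721435547) = +19.9 µV.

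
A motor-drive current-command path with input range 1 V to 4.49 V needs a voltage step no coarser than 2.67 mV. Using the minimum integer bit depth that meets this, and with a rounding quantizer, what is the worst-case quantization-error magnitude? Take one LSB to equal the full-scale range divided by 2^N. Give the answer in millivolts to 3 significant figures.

Full-scale range = 4.49 V − (1 V) = 3.49 V.
3.49 V / 2.67 mV = 1307. Since 2^10 = 1024 and 2^11 = 2048, N = 11.
LSB = 3.49 V / 2^11 = 1.7041 mV.
Max error for round-to-nearest is LSB/2 = 0.852 mV.

0.852 mV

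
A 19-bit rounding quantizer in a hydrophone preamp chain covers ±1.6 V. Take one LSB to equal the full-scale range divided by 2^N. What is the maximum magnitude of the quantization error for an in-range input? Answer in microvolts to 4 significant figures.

3.052 µV

The full-scale span is 1.6 − (-1.6) = 3.2 V.
LSB = 3.2 V / 2^19 = 6.10352 µV.
Worst-case error for round-to-nearest is half an LSB: 3.052 µV.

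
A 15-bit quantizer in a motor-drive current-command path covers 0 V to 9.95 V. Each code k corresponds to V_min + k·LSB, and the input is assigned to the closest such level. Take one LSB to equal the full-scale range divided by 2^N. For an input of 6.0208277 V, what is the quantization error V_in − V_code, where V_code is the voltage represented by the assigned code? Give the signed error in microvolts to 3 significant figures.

+57.4 µV

Range is 9.95 V. LSB = 9.95 V / 2^15 ≈ 303.6 µV.
(V_in − V_min)/LSB = (6.0208277 − (0)) × 32768/9.95 = 19828.1892 → nearest code k = 19828.
V_code = 0 + (19828/32768) × 9.95 = 6.0207702637 V.
V_in − V_code = 6.0208277 − (6.0207702637) = +57.4 µV.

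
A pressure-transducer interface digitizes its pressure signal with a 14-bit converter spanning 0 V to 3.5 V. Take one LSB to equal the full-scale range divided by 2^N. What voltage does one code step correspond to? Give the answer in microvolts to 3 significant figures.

Span = 3.5 V.
There are 2^14 = 16384 steps.
Step size = 3.5/16384 V = 214 µV.

214 µV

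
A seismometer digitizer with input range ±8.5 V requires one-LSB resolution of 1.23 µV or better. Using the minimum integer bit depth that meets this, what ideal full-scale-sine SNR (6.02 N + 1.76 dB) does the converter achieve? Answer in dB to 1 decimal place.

146.2 dB

The full-scale span is 8.5 − (-8.5) = 17 V.
Required number of levels: 17/1.23 µV = 1.3821e7; smallest N with 2^N ≥ that is 24.
Ideal SNR at N = 24: 6.02·24 + 1.76 = 146.2 dB.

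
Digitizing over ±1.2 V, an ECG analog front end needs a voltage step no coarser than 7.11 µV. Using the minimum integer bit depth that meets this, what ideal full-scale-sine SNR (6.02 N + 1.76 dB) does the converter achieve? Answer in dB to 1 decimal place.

The full-scale span is 1.2 − (-1.2) = 2.4 V.
Need 2^N ≥ 2.4 V / 7.11 µV = 337600 → N_min = 19.
SNR = 6.02 × 19 + 1.76 = 116.14 dB.

116.1 dB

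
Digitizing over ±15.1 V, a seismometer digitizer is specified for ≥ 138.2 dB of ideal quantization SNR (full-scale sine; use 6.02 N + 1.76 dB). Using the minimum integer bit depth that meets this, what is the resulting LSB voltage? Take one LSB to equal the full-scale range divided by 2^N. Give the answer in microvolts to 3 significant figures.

Range = 15.1 − (-15.1) = 30.2 V.
6.02 N + 1.76 ≥ 138.2 gives N ≥ 22.664, so the minimum integer is 23.
Step size = 30.2/8388608 V = 3.60 µV.

3.60 µV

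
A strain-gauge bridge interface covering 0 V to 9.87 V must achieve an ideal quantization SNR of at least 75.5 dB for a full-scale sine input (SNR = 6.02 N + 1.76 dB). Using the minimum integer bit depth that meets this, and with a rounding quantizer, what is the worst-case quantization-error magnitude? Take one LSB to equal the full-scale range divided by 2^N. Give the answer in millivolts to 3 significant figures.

Full-scale range = 9.87 V.
Required N = ⌈(75.5 − 1.76)/6.02⌉ = ⌈12.249⌉ = 13.
LSB = 9.87 V ÷ 2^13 = 9.87/8192 V = 1.2048 mV.
Half an LSB is 0.602 mV.

0.602 mV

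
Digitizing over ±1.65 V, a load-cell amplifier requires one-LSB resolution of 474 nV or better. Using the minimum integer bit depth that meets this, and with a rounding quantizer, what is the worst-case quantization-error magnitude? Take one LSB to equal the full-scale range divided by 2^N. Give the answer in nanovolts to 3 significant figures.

Range = 1.65 − (-1.65) = 3.3 V.
Need 2^N ≥ 3.3 V / 474 nV = 6.962e6 → N_min = 23.
Step size = 3.3/8388608 V = 393.39 nV.
Half an LSB is 197 nV.

197 nV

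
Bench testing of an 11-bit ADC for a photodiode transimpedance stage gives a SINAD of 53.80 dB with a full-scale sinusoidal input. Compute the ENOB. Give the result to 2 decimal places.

8.64 bits

ENOB = (SINAD − 1.76) / 6.02 = (53.80 − 1.76) / 6.02 = 52.04 / 6.02 = 8.6445.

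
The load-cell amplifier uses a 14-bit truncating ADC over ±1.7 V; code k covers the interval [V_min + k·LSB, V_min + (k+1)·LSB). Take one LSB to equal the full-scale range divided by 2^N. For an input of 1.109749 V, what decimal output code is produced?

The full-scale span is 1.7 − (-1.7) = 3.4 V. LSB = 3.4 V / 2^14 ≈ 207.5 µV.
code = ⌊(V_in − V_min)/LSB⌋ = ⌊(V_in − V_min) × 2^14 / range⌋
     = ⌊(1.109749 − (-1.7)) × 16384 / 3.4⌋ = ⌊2.809749 × 16384/3.4⌋
     = ⌊13539.685⌋ = 13539.

13539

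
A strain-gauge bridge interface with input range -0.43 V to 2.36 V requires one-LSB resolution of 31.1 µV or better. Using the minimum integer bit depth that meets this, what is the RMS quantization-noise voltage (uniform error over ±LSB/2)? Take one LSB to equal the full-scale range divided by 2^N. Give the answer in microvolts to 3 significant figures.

Range = 2.36 − (-0.43) = 2.79 V.
2.79 V / 31.1 µV = 89710. Since 2^16 = 65536 and 2^17 = 131072, N = 17.
LSB = 2.79 V / 2^17 = 21.286 µV.
σ_q = LSB/√12 = 21.286 µV/3.4641 = 6.14 µV.

6.14 µV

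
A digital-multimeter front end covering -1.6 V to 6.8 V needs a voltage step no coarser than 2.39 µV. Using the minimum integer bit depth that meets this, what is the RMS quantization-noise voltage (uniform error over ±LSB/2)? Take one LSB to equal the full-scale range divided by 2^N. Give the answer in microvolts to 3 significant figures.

The full-scale span is 6.8 − (-1.6) = 8.4 V.
8.4 V / 2.39 µV = 3.515e6. Since 2^21 = 2097152 and 2^22 = 4194304, N = 22.
LSB = 8.4 V / 2^22 = 2.0027 µV.
RMS noise = LSB/√12 = 0.578 µV.

0.578 µV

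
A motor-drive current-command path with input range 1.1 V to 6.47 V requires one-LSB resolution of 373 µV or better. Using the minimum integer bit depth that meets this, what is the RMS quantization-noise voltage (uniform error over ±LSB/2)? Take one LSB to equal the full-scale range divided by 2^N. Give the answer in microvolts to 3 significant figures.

94.6 µV

The full-scale span is 6.47 − (1.1) = 5.37 V.
5.37 V / 373 µV = 14400. Since 2^13 = 8192 and 2^14 = 16384, N = 14.
LSB = 5.37 V / 2^14 = 327.76 µV.
σ_q = LSB/√12 = 327.76 µV/3.4641 = 94.6 µV.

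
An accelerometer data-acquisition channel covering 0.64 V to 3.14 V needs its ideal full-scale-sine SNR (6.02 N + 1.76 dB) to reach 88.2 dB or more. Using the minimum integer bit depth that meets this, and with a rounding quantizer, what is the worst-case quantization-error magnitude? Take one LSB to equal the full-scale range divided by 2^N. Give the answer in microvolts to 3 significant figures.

The full-scale span is 3.14 − (0.64) = 2.5 V.
Required N = ⌈(88.2 − 1.76)/6.02⌉ = ⌈14.359⌉ = 15.
Step size = 2.5/32768 V = 76.294 µV.
Max error for round-to-nearest is LSB/2 = 38.1 µV.

38.1 µV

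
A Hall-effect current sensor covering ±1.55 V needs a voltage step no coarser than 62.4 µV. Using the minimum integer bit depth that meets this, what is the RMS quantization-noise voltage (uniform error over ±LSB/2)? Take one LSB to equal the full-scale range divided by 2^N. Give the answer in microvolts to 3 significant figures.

13.7 µV

Full-scale range = 1.55 V − (-1.55 V) = 3.1 V.
3.1 V / 62.4 µV = 49680. Since 2^15 = 32768 and 2^16 = 65536, N = 16.
Step size = 3.1/65536 V = 47.302 µV.
RMS noise = LSB/√12 = 13.7 µV.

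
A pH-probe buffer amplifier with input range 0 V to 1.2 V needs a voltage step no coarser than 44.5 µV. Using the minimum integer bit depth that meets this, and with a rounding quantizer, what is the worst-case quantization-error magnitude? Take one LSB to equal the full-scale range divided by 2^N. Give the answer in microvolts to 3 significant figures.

18.3 µV

Range is 1.2 V.
Need 2^N ≥ 1.2 V / 44.5 µV = 26970 → N_min = 15.
LSB = 1.2 V / 2^15 = 36.621 µV.
Max error for round-to-nearest is LSB/2 = 18.3 µV.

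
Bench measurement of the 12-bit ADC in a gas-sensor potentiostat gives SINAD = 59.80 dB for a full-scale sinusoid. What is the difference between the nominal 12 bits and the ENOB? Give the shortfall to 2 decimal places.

2.36 bits

Effective bits = (59.80 − 1.76)/6.02 = 9.6412.
Lost resolution: 12 − 9.6412 = 2.3588 bits.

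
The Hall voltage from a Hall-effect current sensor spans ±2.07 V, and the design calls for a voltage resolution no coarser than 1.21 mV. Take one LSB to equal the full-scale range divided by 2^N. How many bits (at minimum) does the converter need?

12 bits

Range = 2.07 − (-2.07) = 4.14 V.
4.14 V / 1.21 mV = 3421. Since 2^11 = 2048 and 2^12 = 4096, N = 12.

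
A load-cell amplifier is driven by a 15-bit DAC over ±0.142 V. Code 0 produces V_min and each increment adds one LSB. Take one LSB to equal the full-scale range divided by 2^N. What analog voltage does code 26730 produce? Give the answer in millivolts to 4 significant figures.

Span: 0.142 V − (-0.142 V) = 0.284 V. LSB = 0.284 V / 2^15.
V_out = V_min + code × LSB = -0.142 V + 26730 × 0.284 V / 32768
      = -0.142 + 0.231669 = 0.0896687 V.

89.67 mV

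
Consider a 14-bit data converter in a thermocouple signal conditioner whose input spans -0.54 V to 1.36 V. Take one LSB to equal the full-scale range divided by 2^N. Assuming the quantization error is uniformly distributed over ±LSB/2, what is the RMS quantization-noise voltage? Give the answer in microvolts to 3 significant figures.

33.5 µV

The full-scale span is 1.36 − (-0.54) = 1.9 V.
LSB = 1.9 V / 2^14 = 115.97 µV.
RMS of a uniform error over width LSB is LSB/√12 = 33.5 µV.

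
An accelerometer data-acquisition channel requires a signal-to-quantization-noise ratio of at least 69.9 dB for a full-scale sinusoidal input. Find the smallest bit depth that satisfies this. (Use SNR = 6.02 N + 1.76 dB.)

12 bits

Required N = ⌈(69.9 − 1.76)/6.02⌉ = ⌈11.319⌉ = 12.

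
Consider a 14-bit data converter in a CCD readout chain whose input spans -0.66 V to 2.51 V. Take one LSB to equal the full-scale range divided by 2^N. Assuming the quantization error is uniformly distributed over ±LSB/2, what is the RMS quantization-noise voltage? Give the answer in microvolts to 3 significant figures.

Range = 2.51 − (-0.66) = 3.17 V.
LSB = 3.17 V ÷ 2^14 = 3.17/16384 V = 193.48 µV.
σ_q = LSB/√12 = 193.48 µV/3.4641 = 55.9 µV.

55.9 µV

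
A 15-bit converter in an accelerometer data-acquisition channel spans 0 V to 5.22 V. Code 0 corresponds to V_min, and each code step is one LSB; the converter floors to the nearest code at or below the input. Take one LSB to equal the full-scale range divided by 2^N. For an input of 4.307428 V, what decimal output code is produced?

V_FS = 5.22 V. LSB = 5.22 V / 2^15 ≈ 159.3 µV.
V_in − V_min = 4.307428 − (0) = 4.307428 V.
Divide by LSB: 4.307428 × 32768/5.22 = 27039.4254.
Truncating gives code 27039.

27039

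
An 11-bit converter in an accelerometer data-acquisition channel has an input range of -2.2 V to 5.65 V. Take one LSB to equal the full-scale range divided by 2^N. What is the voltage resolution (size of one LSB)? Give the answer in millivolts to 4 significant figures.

3.833 mV

Full-scale range = 5.65 V − (-2.2 V) = 7.85 V.
2^11 = 2048 levels.
Step size = 7.85/2048 V = 3.833 mV.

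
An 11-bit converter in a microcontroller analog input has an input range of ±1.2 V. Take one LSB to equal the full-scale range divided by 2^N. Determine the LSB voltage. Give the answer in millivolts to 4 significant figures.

Range = 1.2 − (-1.2) = 2.4 V.
There are 2^11 = 2048 steps.
Step size = 2.4/2048 V = 1.172 mV.

1.172 mV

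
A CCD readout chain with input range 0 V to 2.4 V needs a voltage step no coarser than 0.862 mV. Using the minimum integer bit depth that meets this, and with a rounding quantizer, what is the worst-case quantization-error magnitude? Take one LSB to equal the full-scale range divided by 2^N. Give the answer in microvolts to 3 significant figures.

Range is 2.4 V.
Need 2^N ≥ 2.4 V / 0.862 mV = 2784 → N_min = 12.
One LSB is 2.4 V / 4096 = 0.58594 mV.
Max error for round-to-nearest is LSB/2 = 293 µV.

293 µV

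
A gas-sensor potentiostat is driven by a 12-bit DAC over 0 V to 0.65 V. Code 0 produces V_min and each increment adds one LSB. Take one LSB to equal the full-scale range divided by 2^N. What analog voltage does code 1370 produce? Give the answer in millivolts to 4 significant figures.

217.4 mV

V_FS = 0.65 V. LSB = 0.65 V / 2^12.
V_out = V_min + code × LSB = 0 V + 1370 × 0.65 V / 4096
      = 0 V + 0.217407 V = 0.217407 V.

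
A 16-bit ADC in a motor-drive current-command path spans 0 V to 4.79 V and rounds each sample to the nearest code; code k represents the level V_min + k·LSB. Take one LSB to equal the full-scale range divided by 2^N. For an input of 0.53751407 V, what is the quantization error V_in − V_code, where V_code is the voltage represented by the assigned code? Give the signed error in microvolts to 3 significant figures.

+13.2 µV

Range is 4.79 V. LSB = 4.79 V / 2^16 ≈ 73.09 µV.
Position in LSBs: (0.53751407 − (0)) × 65536/4.79 = 7354.1800; rounding gives k = 7354.
V_code = V_min + k × range/2^16 = 0 + 7354 × 4.79/65536 = 0.53750091553 V.
e = 0.53751407 − (0.53750091553) = +13.2 µV.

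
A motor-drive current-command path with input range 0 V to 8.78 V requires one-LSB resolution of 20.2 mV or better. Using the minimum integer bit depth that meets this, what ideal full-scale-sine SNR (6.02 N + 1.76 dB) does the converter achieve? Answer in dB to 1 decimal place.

55.9 dB

Range is 8.78 V.
8.78 V / 20.2 mV = 434.7. Since 2^8 = 256 and 2^9 = 512, N = 9.
6.02(9) + 1.76 = 55.94 dB.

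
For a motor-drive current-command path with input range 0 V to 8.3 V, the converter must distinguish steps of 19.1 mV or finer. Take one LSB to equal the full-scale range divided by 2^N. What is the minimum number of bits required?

9 bits

Span = 8.3 V.
Levels needed ≥ 8.3/19.1 mV = 434.6. 2^9 = 512 suffices, so N_min = 9.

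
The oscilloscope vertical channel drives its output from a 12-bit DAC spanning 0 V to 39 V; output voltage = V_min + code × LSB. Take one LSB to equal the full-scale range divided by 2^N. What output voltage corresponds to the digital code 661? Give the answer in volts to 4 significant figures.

Full-scale range = 39 V. LSB = 39 V / 2^12.
Output = V_min + (661/4096) × range = 0 + 0.161377 × 39 V
      = 0 V + 6.29370 V = 6.29370 V.

6.294 V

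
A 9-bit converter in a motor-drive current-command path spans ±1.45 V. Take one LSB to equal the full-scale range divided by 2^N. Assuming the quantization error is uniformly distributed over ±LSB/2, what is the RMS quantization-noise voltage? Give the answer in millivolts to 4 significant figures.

Range = 1.45 − (-1.45) = 2.9 V.
LSB = 2.9 V / 2^9 = 5.66406 mV.
σ_q = LSB/√12 = 5.66406 mV/3.4641 = 1.635 mV.

1.635 mV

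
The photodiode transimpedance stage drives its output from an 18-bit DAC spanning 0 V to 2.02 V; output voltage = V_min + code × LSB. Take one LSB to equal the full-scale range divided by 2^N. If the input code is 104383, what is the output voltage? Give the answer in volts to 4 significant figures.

Range is 2.02 V. LSB = 2.02 V / 2^18.
Output = V_min + (104383/262144) × range = 0 + 0.398190 × 2.02 V
      = 0 + 0.804343 = 0.804343 V.

0.8043 V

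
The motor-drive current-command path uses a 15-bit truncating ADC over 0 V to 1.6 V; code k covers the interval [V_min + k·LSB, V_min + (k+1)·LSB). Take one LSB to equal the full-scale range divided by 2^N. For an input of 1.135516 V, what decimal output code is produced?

23255

V_FS = 1.6 V. LSB = 1.6 V / 2^15 ≈ 48.83 µV.
(V_in − V_min) × 2^15/range = (1.135516 − (0)) × 32768/1.6 = 23255.368.
Floor → code = 23255.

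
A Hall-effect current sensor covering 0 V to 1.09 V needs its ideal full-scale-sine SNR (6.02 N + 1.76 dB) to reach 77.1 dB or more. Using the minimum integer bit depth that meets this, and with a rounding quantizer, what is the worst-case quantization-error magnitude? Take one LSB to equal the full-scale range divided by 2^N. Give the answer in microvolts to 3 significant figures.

66.5 µV

Full-scale range = 1.09 V.
Solving 6.02 N ≥ 77.1 − 1.76: N ≥ 12.515. Round up → N = 13.
One LSB is 1.09 V / 8192 = 133.06 µV.
Max error for round-to-nearest is LSB/2 = 66.5 µV.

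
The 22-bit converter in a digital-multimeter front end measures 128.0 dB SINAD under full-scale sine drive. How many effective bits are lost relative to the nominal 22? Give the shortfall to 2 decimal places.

ENOB = (SINAD − 1.76)/6.02 = (128.0 − 1.76)/6.02 = 20.9701 bits.
Lost resolution: 22 − 20.9701 = 1.0299 bits.

1.03 bits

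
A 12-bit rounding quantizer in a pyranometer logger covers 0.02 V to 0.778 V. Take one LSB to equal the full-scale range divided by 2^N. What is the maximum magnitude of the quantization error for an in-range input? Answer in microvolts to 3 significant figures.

Range = 0.778 − (0.02) = 0.758 V.
One LSB is 0.758 V / 4096 = 185.06 µV.
A rounding quantizer has |error| ≤ LSB/2 = 92.5 µV.

92.5 µV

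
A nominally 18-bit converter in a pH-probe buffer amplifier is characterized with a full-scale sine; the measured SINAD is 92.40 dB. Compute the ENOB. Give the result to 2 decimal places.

ENOB = (92.40 − 1.76)/6.02 = 15.0565 bits.

15.06 bits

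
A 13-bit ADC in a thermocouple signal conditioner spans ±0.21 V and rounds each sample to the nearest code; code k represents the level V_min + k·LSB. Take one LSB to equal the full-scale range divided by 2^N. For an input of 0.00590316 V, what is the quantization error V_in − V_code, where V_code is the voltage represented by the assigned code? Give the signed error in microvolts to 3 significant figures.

+7.16 µV

The full-scale span is 0.21 − (-0.21) = 0.42 V. LSB = 0.42 V / 2^13 ≈ 51.27 µV.
(0.00590316 − (-0.21)) / LSB = 0.21590316 × 8192/0.42 = 4211.1397. Nearest integer: k = 4211.
V_code = V_min + k × range/2^13 = -0.21 + 4211 × 0.42/8192 = 0.005895996094 V.
Error = V_in − V_code = 0.00590316 − (0.005895996094) = +7.16 µV.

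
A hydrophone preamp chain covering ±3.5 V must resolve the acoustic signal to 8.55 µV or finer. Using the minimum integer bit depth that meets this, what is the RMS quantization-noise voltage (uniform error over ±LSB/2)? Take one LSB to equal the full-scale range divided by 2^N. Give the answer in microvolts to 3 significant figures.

Full-scale range = 3.5 V − (-3.5 V) = 7 V.
7 V / 8.55 µV = 818700. Since 2^19 = 524288 and 2^20 = 1048576, N = 20.
LSB = 7 V ÷ 2^20 = 7/1048576 V = 6.6757 µV.
V_rms = LSB/√12 = 1.93 µV.

1.93 µV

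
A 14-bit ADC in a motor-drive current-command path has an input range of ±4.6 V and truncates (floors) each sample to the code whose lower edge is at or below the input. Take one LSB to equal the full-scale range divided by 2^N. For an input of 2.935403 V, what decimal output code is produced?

13419

Full-scale range = 4.6 V − (-4.6 V) = 9.2 V. LSB = 9.2 V / 2^14 ≈ 0.5615 mV.
code = ⌊(V_in − V_min)/LSB⌋ = ⌊(V_in − V_min) × 2^14 / range⌋
     = ⌊(2.935403 − (-4.6)) × 16384 / 9.2⌋ = ⌊7.535403 × 16384/9.2⌋
     = ⌊13419.570⌋ = 13419.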